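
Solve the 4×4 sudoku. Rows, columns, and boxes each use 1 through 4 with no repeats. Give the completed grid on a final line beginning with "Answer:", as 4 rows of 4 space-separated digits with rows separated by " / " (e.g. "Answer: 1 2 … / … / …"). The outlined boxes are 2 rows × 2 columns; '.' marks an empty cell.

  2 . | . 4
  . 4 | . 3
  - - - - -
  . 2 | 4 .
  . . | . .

Step 1. [r2c1∈{1}] nothing but 1 survives at r2c1. So r2c1=1.
Step 2. [r4c3∈{1,2,3}] r4c3 is the only open cell in col 3 admitting 3 ⇒ r4c3=3.
Step 3. [r4c4∈{1,2}] 2 has one home in row 4: r4c4 ⇒ r4c4=2.
Step 4. [r2c3∈{2}] r2c3 is down to just 2, so r2c3=2.
Step 5. [r1c3∈{1}] only 1 remains possible at r1c3 ⇒ r1c3=1.
Step 6. [r3c1∈{3}] r3c1 is down to just 3 ⇒ r3c1=3.
Step 7. [r1c2∈{3}] r1c2 has the single candidate 3. So r1c2=3.
Step 8. [r4c2∈{1}] r4c2 has the single candidate 1 ⇒ r4c2=1.
Step 9. [r4c1∈{4}] r4c1 has the single candidate 4, so r4c1=4.
Step 10. [r3c4∈{1}] only 1 remains possible at r3c4. So r3c4=1.

Answer: 2 3 1 4 / 1 4 2 3 / 3 2 4 1 / 4 1 3 2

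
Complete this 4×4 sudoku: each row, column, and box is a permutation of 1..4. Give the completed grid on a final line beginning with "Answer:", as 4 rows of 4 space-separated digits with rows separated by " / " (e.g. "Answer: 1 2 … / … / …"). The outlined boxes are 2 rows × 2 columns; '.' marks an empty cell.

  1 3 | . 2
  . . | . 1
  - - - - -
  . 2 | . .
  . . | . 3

Step 1. [r4c1∈{4}] r4c1 is down to just 4. So r4c1=4.
Step 2. [r1c3∈{4}] only 4 remains possible at r1c3, so r1c3=4.
Step 3. [r3c3∈{1}] r3c3's peers cover all but 1. So r3c3=1.
Step 4. [r2c1∈{2}] r2c1 has the single candidate 2, so r2c1=2.
Step 5. [r2c3∈{3}] nothing but 3 survives at r2c3, so r2c3=3.
Step 6. [r4c3∈{2}] only 2 remains possible at r4c3. So r4c3=2.
Step 7. [r3c4∈{4}] only 4 remains possible at r3c4, so r3c4=4.
Step 8. [r4c2∈{1}] r4c2 is down to just 1, so r4c2=1.
Step 9. [r2c2∈{4}] r2c2 has the single candidate 4, so r2c2=4.
Step 10. [r3c1∈{3}] r3c1's peers cover all but 3 ⇒ r3c1=3.

Answer: 1 3 4 2 / 2 4 3 1 / 3 2 1 4 / 4 1 2 3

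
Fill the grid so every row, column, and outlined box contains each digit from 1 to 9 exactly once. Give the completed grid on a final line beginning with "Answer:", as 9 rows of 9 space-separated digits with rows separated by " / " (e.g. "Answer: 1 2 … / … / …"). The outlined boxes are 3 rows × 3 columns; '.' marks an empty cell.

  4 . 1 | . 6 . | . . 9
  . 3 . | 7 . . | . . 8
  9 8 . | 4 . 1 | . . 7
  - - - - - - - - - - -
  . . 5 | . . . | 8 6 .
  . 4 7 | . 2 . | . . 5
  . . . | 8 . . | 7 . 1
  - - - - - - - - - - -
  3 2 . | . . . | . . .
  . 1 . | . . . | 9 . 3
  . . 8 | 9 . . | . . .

Step 1. [r5c7∈{3}] r5c7's peers cover all but 3 ⇒ r5c7=3.
Step 2. [r1c6∈{2,3,5,8}] in row 1, 8 fits only at r1c6. So r1c6=8.
Step 3. [r6c3∈{2,3,6,9}] r6c3 is the only open cell in col 3 admitting 3, so r6c3=3.
Step 4. [r4c2∈{9}] r4c2's peers cover all but 9 ⇒ r4c2=9.
Step 5. [r6c2∈{6}] only 6 remains possible at r6c2, so r6c2=6.
Step 6. [r6c1∈{2}] r6c1's peers cover all but 2 ⇒ r6c1=2.
Step 7. [r4c1∈{1}] nothing but 1 survives at r4c1 ⇒ r4c1=1.
Step 8. [r4c4∈{3}] r4c4 is down to just 3, so r4c4=3.
Step 9. [r9c6∈{2,3,4,5,6,7}] r9c6 is the only open cell in col 6 admitting 3 ⇒ r9c6=3.
Step 10. [r1c8∈{2,3,5}] 3 has one home in row 1: r1c8 ⇒ r1c8=3.
Step 11. [r5c8∈{9}] r5c8 has the single candidate 9 ⇒ r5c8=9.
Step 12. [r6c8∈{4}] nothing but 4 survives at r6c8. So r6c8=4.
Step 13. [r2c7∈{1,2,4,5,6}] across row 2, 4 lands solely at r2c7. So r2c7=4.
Step 14. [r3c7∈{2,5,6}] r3c7 is the only open cell in box 3 admitting 6. So r3c7=6.
Step 15. [r2c8∈{1,2,5}] r2c8 is the only open cell in row 2 admitting 1 ⇒ r2c8=1.
Step 16. [r5c6∈{6}] r5c6 is down to just 6 ⇒ r5c6=6.
Step 17. [r3c3∈{2}] r3c3 has the single candidate 2. So r3c3=2.
Step 18. [r3c8∈{5}] r3c8 has the single candidate 5, so r3c8=5.
Step 19. [r2c6∈{2,5,9}] row 2 places 2 nowhere but r2c6, so r2c6=2.
Step 20. [r1c4∈{5}] r1c4 has the single candidate 5. So r1c4=5.
Step 21. [r9c2∈{5,7}] col 2 places 5 nowhere but r9c2 ⇒ r9c2=5.
Step 22. [r7c7∈{1,5}] col 7 places 5 nowhere but r7c7 ⇒ r7c7=5.
Step 23. [r2c3∈{6}] r2c3 has the single candidate 6, so r2c3=6.
Step 24. [r8c3∈{4}] r8c3's peers cover all but 4. So r8c3=4.
Step 25. [r9c7∈{1,2}] col 7 places 1 nowhere but r9c7, so r9c7=1.
Step 26. [r7c5∈{1,4,7,8}] 1 has one home in col 5: r7c5. So r7c5=1.
Step 27. [r8c5∈{5,7,8}] across col 5, 8 lands solely at r8c5, so r8c5=8.
Step 28. [r6c5∈{5,9}] 5 has one home in col 5: r6c5 ⇒ r6c5=5.
Step 29. [r7c4∈{6}] r7c4 is down to just 6 ⇒ r7c4=6.
Step 30. [r9c9∈{2,4,6}] in col 9, 6 fits only at r9c9, so r9c9=6.
Step 31. [r9c5∈{4,7}] 4 has one home in row 9: r9c5, so r9c5=4.
Step 32. [r7c6∈{7}] nothing but 7 survives at r7c6, so r7c6=7.
Step 33. [r9c8∈{2,7}] in row 9, 2 fits only at r9c8 ⇒ r9c8=2.
Step 34. [r9c1∈{7}] only 7 remains possible at r9c1, so r9c1=7.
Step 35. [r8c1∈{6}] r8c1 is down to just 6 ⇒ r8c1=6.
Step 36. [r4c6∈{4}] only 4 remains possible at r4c6. So r4c6=4.
Step 37. [r7c8∈{8}] r7c8 is down to just 8 ⇒ r7c8=8.
Step 38. [r8c4∈{2}] r8c4 has the single candidate 2 ⇒ r8c4=2.
Step 39. [r4c9∈{2}] r4c9 has the single candidate 2, so r4c9=2.
Step 40. [r1c2∈{7}] only 7 remains possible at r1c2, so r1c2=7.
Step 41. [r7c9∈{4}] r7c9 is down to just 4 ⇒ r7c9=4.
Step 42. [r7c3∈{9}] nothing but 9 survives at r7c3. So r7c3=9.
Step 43. [r8c8∈{7}] nothing but 7 survives at r8c8, so r8c8=7.
Step 44. [r2c1∈{5}] nothing but 5 survives at r2c1 ⇒ r2c1=5.
Step 45. [r4c5∈{7}] nothing but 7 survives at r4c5. So r4c5=7.
Step 46. [r5c4∈{1}] only 1 remains possible at r5c4 ⇒ r5c4=1.
Step 47. [r8c6∈{5}] r8c6 is down to just 5. So r8c6=5.
Step 48. [r5c1∈{8}] r5c1's peers cover all but 8. So r5c1=8.
Step 49. [r3c5∈{3}] r3c5 has the single candidate 3 ⇒ r3c5=3.
Step 50. [r6c6∈{9}] r6c6's peers cover all but 9, so r6c6=9.
Step 51. [r1c7∈{2}] r1c7 is down to just 2 ⇒ r1c7=2.
Step 52. [r2c5∈{9}] r2c5's peers cover all but 9. So r2c5=9.

Answer: 4 7 1 5 6 8 2 3 9 / 5 3 6 7 9 2 4 1 8 / 9 8 2 4 3 1 6 5 7 / 1 9 5 3 7 4 8 6 2 / 8 4 7 1 2 6 3 9 5 / 2 6 3 8 5 9 7 4 1 / 3 2 9 6 1 7 5 8 4 / 6 1 4 2 8 5 9 7 3 / 7 5 8 9 4 3 1 2 6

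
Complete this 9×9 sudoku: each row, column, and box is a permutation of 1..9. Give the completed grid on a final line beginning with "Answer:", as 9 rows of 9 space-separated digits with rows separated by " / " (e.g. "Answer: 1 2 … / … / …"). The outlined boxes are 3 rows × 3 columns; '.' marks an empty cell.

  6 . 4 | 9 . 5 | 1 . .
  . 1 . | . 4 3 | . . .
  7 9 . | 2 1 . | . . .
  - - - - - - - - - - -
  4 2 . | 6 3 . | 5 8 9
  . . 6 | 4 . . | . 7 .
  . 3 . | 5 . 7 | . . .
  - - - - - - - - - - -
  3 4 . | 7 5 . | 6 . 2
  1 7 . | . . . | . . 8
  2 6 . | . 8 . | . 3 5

Step 1. [r5c6∈{1,2,8,9}] 8 has one home in box 5: r5c6. So r5c6=8.
Step 2. [r9c3∈{9}] r9c3's peers cover all but 9 ⇒ r9c3=9.
Step 3. [r1c9∈{3,7}] row 1 places 3 nowhere but r1c9, so r1c9=3.
Step 4. [r8c6∈{2,4,6,9}] col 6 places 2 nowhere but r8c6. So r8c6=2.
Step 5. [r2c3∈{2,5,8}] across col 3, 2 lands solely at r2c3 ⇒ r2c3=2.
Step 6. [r7c8∈{1,9}] 1 has one home in box 9: r7c8 ⇒ r7c8=1.
Step 7. [r4c6∈{1}] nothing but 1 survives at r4c6 ⇒ r4c6=1.
Step 8. [r6c3∈{1,8}] r6c3 is the only open cell in col 3 admitting 1. So r6c3=1.
Step 9. [r2c9∈{6,7}] across col 9, 7 lands solely at r2c9 ⇒ r2c9=7.
Step 10. [r2c8∈{5,6,9}] in row 2, 6 fits only at r2c8 ⇒ r2c8=6.
Step 11. [r2c1∈{5,8}] 5 has one home in row 2: r2c1 ⇒ r2c1=5.
Step 12. [r8c8∈{4,9}] in col 8, 9 fits only at r8c8. So r8c8=9.
Step 13. [r8c7∈{4}] r8c7's peers cover all but 4. So r8c7=4.
Step 14. [r6c7∈{2}] nothing but 2 survives at r6c7. So r6c7=2.
Step 15. [r3c9∈{4}] nothing but 4 survives at r3c9. So r3c9=4.
Step 16. [r6c5∈{9}] r6c5's peers cover all but 9, so r6c5=9.
Step 17. [r3c7∈{8}] r3c7 has the single candidate 8, so r3c7=8.
Step 18. [r1c8∈{2}] r1c8's peers cover all but 2 ⇒ r1c8=2.
Step 19. [r5c7∈{3}] r5c7 is down to just 3, so r5c7=3.
Step 20. [r9c4∈{1}] only 1 remains possible at r9c4, so r9c4=1.
Step 21. [r5c9∈{1}] only 1 remains possible at r5c9, so r5c9=1.
Step 22. [r8c3∈{5}] r8c3's peers cover all but 5, so r8c3=5.
Step 23. [r7c6∈{9}] r7c6 is down to just 9. So r7c6=9.
Step 24. [r8c5∈{6}] r8c5 is down to just 6 ⇒ r8c5=6.
Step 25. [r3c6∈{6}] r3c6 is down to just 6, so r3c6=6.
Step 26. [r6c8∈{4}] r6c8's peers cover all but 4 ⇒ r6c8=4.
Step 27. [r6c9∈{6}] only 6 remains possible at r6c9. So r6c9=6.
Step 28. [r8c4∈{3}] r8c4 is down to just 3, so r8c4=3.
Step 29. [r1c5∈{7}] r1c5's peers cover all but 7. So r1c5=7.
Step 30. [r9c7∈{7}] nothing but 7 survives at r9c7. So r9c7=7.
Step 31. [r3c3∈{3}] r3c3 is down to just 3, so r3c3=3.
Step 32. [r5c5∈{2}] r5c5's peers cover all but 2, so r5c5=2.
Step 33. [r4c3∈{7}] r4c3 has the single candidate 7. So r4c3=7.
Step 34. [r1c2∈{8}] nothing but 8 survives at r1c2. So r1c2=8.
Step 35. [r2c4∈{8}] only 8 remains possible at r2c4. So r2c4=8.
Step 36. [r5c1∈{9}] r5c1 is down to just 9 ⇒ r5c1=9.
Step 37. [r7c3∈{8}] nothing but 8 survives at r7c3, so r7c3=8.
Step 38. [r6c1∈{8}] r6c1's peers cover all but 8, so r6c1=8.
Step 39. [r5c2∈{5}] nothing but 5 survives at r5c2 ⇒ r5c2=5.
Step 40. [r2c7∈{9}] nothing but 9 survives at r2c7, so r2c7=9.
Step 41. [r3c8∈{5}] nothing but 5 survives at r3c8, so r3c8=5.
Step 42. [r9c6∈{4}] r9c6's peers cover all but 4, so r9c6=4.

Answer: 6 8 4 9 7 5 1 2 3 / 5 1 2 8 4 3 9 6 7 / 7 9 3 2 1 6 8 5 4 / 4 2 7 6 3 1 5 8 9 / 9 5 6 4 2 8 3 7 1 / 8 3 1 5 9 7 2 4 6 / 3 4 8 7 5 9 6 1 2 / 1 7 5 3 6 2 4 9 8 / 2 6 9 1 8 4 7 3 5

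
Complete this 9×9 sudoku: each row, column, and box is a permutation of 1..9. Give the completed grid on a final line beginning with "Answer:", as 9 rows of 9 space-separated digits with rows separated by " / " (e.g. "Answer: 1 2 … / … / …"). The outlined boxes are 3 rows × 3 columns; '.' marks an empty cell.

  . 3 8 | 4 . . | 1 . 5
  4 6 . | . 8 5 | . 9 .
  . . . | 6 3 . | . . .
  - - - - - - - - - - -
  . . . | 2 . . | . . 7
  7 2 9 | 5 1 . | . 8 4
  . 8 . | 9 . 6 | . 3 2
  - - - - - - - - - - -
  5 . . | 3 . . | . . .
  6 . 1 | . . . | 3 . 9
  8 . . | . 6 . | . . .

Step 1. [r4c8∈{1,5,6}] r4c8 is the only open cell in box 6 admitting 1 ⇒ r4c8=1.
Step 2. [r4c5∈{4}] r4c5 is down to just 4. So r4c5=4.
Step 3. [r3c2∈{1,5,7,9}] in col 2, 1 fits only at r3c2, so r3c2=1.
Step 4. [r3c3∈{2,5,7}] row 3 places 5 nowhere but r3c3 ⇒ r3c3=5.
Step 5. [r2c3∈{2,7}] in box 1, 7 fits only at r2c3 ⇒ r2c3=7.
Step 6. [r2c7∈{2}] r2c7 is down to just 2, so r2c7=2.
Step 7. [r7c9∈{1,6,8}] 6 has one home in col 9: r7c9. So r7c9=6.
Step 8. [r7c6∈{1,2,4,7,8,9}] across row 7, 1 lands solely at r7c6 ⇒ r7c6=1.
Step 9. [r9c4∈{7}] r9c4's peers cover all but 7 ⇒ r9c4=7.
Step 10. [r9c3∈{2,3,4}] in row 9, 3 fits only at r9c3 ⇒ r9c3=3.
Step 11. [r7c7∈{4,7,8}] 8 has one home in row 7: r7c7, so r7c7=8.
Step 12. [r3c7∈{4,7}] col 7 places 7 nowhere but r3c7 ⇒ r3c7=7.
Step 13. [r9c7∈{4,5}] 4 has one home in col 7: r9c7 ⇒ r9c7=4.
Step 14. [r7c3∈{2,4}] 2 has one home in col 3: r7c3 ⇒ r7c3=2.
Step 15. [r1c6∈{2,7,9}] 7 has one home in col 6: r1c6. So r1c6=7.
Step 16. [r7c2∈{4,7,9}] row 7 places 4 nowhere but r7c2. So r7c2=4.
Step 17. [r4c6∈{3,8}] 8 has one home in row 4: r4c6. So r4c6=8.
Step 18. [r7c5∈{9}] r7c5 has the single candidate 9 ⇒ r7c5=9.
Step 19. [r9c6∈{2}] only 2 remains possible at r9c6. So r9c6=2.
Step 20. [r3c1∈{2,9}] 2 has one home in row 3: r3c1. So r3c1=2.
Step 21. [r8c8∈{2,5,7}] 2 has one home in row 8: r8c8. So r8c8=2.
Step 22. [r4c7∈{5,6,9}] r4c7 is the only open cell in row 4 admitting 9, so r4c7=9.
Step 23. [r1c5∈{2}] r1c5 has the single candidate 2 ⇒ r1c5=2.
Step 24. [r3c8∈{4}] r3c8's peers cover all but 4 ⇒ r3c8=4.
Step 25. [r7c8∈{7}] r7c8 has the single candidate 7, so r7c8=7.
Step 26. [r9c2∈{9}] r9c2 has the single candidate 9. So r9c2=9.
Step 27. [r4c1∈{3}] only 3 remains possible at r4c1, so r4c1=3.
Step 28. [r6c1∈{1}] nothing but 1 survives at r6c1, so r6c1=1.
Step 29. [r8c2∈{7}] nothing but 7 survives at r8c2, so r8c2=7.
Step 30. [r3c6∈{9}] r3c6 is down to just 9 ⇒ r3c6=9.
Step 31. [r8c5∈{5}] r8c5 has the single candidate 5, so r8c5=5.
Step 32. [r9c9∈{1}] r9c9's peers cover all but 1. So r9c9=1.
Step 33. [r4c3∈{6}] r4c3 is down to just 6 ⇒ r4c3=6.
Step 34. [r1c8∈{6}] r1c8 is down to just 6 ⇒ r1c8=6.
Step 35. [r8c6∈{4}] r8c6 is down to just 4 ⇒ r8c6=4.
Step 36. [r1c1∈{9}] r1c1's peers cover all but 9 ⇒ r1c1=9.
Step 37. [r5c6∈{3}] only 3 remains possible at r5c6. So r5c6=3.
Step 38. [r5c7∈{6}] nothing but 6 survives at r5c7, so r5c7=6.
Step 39. [r2c4∈{1}] r2c4 is down to just 1. So r2c4=1.
Step 40. [r4c2∈{5}] only 5 remains possible at r4c2 ⇒ r4c2=5.
Step 41. [r3c9∈{8}] r3c9 is down to just 8. So r3c9=8.
Step 42. [r2c9∈{3}] nothing but 3 survives at r2c9. So r2c9=3.
Step 43. [r6c5∈{7}] r6c5 has the single candidate 7, so r6c5=7.
Step 44. [r6c7∈{5}] only 5 remains possible at r6c7 ⇒ r6c7=5.
Step 45. [r6c3∈{4}] only 4 remains possible at r6c3. So r6c3=4.
Step 46. [r8c4∈{8}] r8c4 has the single candidate 8 ⇒ r8c4=8.
Step 47. [r9c8∈{5}] only 5 remains possible at r9c8, so r9c8=5.

Answer: 9 3 8 4 2 7 1 6 5 / 4 6 7 1 8 5 2 9 3 / 2 1 5 6 3 9 7 4 8 / 3 5 6 2 4 8 9 1 7 / 7 2 9 5 1 3 6 8 4 / 1 8 4 9 7 6 5 3 2 / 5 4 2 3 9 1 8 7 6 / 6 7 1 8 5 4 3 2 9 / 8 9 3 7 6 2 4 5 1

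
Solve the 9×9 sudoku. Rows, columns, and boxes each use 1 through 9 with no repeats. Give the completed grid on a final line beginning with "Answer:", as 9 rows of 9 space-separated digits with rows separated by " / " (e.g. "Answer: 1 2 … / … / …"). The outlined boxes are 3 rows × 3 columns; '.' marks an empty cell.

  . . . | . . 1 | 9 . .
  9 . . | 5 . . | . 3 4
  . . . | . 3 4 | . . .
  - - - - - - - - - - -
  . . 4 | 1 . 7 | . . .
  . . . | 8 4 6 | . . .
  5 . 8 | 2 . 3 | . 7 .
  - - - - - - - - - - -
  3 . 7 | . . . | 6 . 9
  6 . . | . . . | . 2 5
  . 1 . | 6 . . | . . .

Step 1. [r4c1∈{2}] only 2 remains possible at r4c1. So r4c1=2.
Step 2. [r1c4∈{7}] r1c4 is down to just 7, so r1c4=7.
Step 3. [r8c3∈{9}] nothing but 9 survives at r8c3, so r8c3=9.
Step 4. [r8c6∈{8}] only 8 remains possible at r8c6. So r8c6=8.
Step 5. [r2c6∈{2}] only 2 remains possible at r2c6 ⇒ r2c6=2.
Step 6. [r8c2∈{4}] r8c2 is down to just 4. So r8c2=4.
Step 7. [r9c1∈{8}] r9c1 has the single candidate 8 ⇒ r9c1=8.
Step 8. [r4c5∈{5,9}] across box 5, 5 lands solely at r4c5, so r4c5=5.
Step 9. [r7c8∈{1,4,8}] across row 7, 8 lands solely at r7c8, so r7c8=8.
Step 10. [r8c7∈{1,3,7}] r8c7 is the only open cell in box 9 admitting 1. So r8c7=1.
Step 11. [r2c3∈{1,6}] row 2 places 1 nowhere but r2c3. So r2c3=1.
Step 12. [r3c1∈{7}] nothing but 7 survives at r3c1, so r3c1=7.
Step 13. [r5c3∈{3}] nothing but 3 survives at r5c3 ⇒ r5c3=3.
Step 14. [r6c9∈{1,6}] r6c9 is the only open cell in row 6 admitting 1 ⇒ r6c9=1.
Step 15. [r6c2∈{6,9}] across row 6, 6 lands solely at r6c2. So r6c2=6.
Step 16. [r2c2∈{8}] r2c2's peers cover all but 8, so r2c2=8.
Step 17. [r9c9∈{3,7}] in col 9, 7 fits only at r9c9 ⇒ r9c9=7.
Step 18. [r4c9∈{3,6,8}] in col 9, 3 fits only at r4c9. So r4c9=3.
Step 19. [r4c8∈{6,9}] in row 4, 6 fits only at r4c8 ⇒ r4c8=6.
Step 20. [r1c8∈{5}] nothing but 5 survives at r1c8, so r1c8=5.
Step 21. [r5c9∈{2}] nothing but 2 survives at r5c9 ⇒ r5c9=2.
Step 22. [r3c7∈{2,8}] across col 7, 2 lands solely at r3c7 ⇒ r3c7=2.
Step 23. [r7c6∈{5}] r7c6's peers cover all but 5. So r7c6=5.
Step 24. [r7c2∈{2}] nothing but 2 survives at r7c2, so r7c2=2.
Step 25. [r3c9∈{6,8}] row 3 places 8 nowhere but r3c9 ⇒ r3c9=8.
Step 26. [r3c3∈{5,6}] r3c3 is the only open cell in row 3 admitting 6, so r3c3=6.
Step 27. [r6c5∈{9}] r6c5's peers cover all but 9, so r6c5=9.
Step 28. [r1c5∈{6,8}] row 1 places 8 nowhere but r1c5, so r1c5=8.
Step 29. [r5c8∈{9}] nothing but 9 survives at r5c8 ⇒ r5c8=9.
Step 30. [r9c7∈{3,4}] row 9 places 3 nowhere but r9c7, so r9c7=3.
Step 31. [r9c5∈{2}] r9c5's peers cover all but 2, so r9c5=2.
Step 32. [r1c2∈{3}] nothing but 3 survives at r1c2 ⇒ r1c2=3.
Step 33. [r1c3∈{2}] only 2 remains possible at r1c3, so r1c3=2.
Step 34. [r8c4∈{3}] r8c4 is down to just 3, so r8c4=3.
Step 35. [r9c8∈{4}] r9c8 has the single candidate 4, so r9c8=4.
Step 36. [r3c4∈{9}] r3c4 is down to just 9 ⇒ r3c4=9.
Step 37. [r5c2∈{7}] r5c2's peers cover all but 7, so r5c2=7.
Step 38. [r5c7∈{5}] r5c7 has the single candidate 5, so r5c7=5.
Step 39. [r4c7∈{8}] r4c7 is down to just 8. So r4c7=8.
Step 40. [r9c6∈{9}] r9c6 has the single candidate 9, so r9c6=9.
Step 41. [r6c7∈{4}] only 4 remains possible at r6c7, so r6c7=4.
Step 42. [r2c5∈{6}] nothing but 6 survives at r2c5 ⇒ r2c5=6.
Step 43. [r1c9∈{6}] r1c9 has the single candidate 6, so r1c9=6.
Step 44. [r7c4∈{4}] r7c4 is down to just 4. So r7c4=4.
Step 45. [r3c8∈{1}] only 1 remains possible at r3c8 ⇒ r3c8=1.
Step 46. [r2c7∈{7}] only 7 remains possible at r2c7. So r2c7=7.
Step 47. [r5c1∈{1}] r5c1's peers cover all but 1. So r5c1=1.
Step 48. [r3c2∈{5}] only 5 remains possible at r3c2 ⇒ r3c2=5.
Step 49. [r4c2∈{9}] r4c2 is down to just 9 ⇒ r4c2=9.
Step 50. [r8c5∈{7}] r8c5's peers cover all but 7. So r8c5=7.
Step 51. [r9c3∈{5}] r9c3 has the single candidate 5 ⇒ r9c3=5.
Step 52. [r1c1∈{4}] nothing but 4 survives at r1c1 ⇒ r1c1=4.
Step 53. [r7c5∈{1}] only 1 remains possible at r7c5. So r7c5=1.

Answer: 4 3 2 7 8 1 9 5 6 / 9 8 1 5 6 2 7 3 4 / 7 5 6 9 3 4 2 1 8 / 2 9 4 1 5 7 8 6 3 / 1 7 3 8 4 6 5 9 2 / 5 6 8 2 9 3 4 7 1 / 3 2 7 4 1 5 6 8 9 / 6 4 9 3 7 8 1 2 5 / 8 1 5 6 2 9 3 4 7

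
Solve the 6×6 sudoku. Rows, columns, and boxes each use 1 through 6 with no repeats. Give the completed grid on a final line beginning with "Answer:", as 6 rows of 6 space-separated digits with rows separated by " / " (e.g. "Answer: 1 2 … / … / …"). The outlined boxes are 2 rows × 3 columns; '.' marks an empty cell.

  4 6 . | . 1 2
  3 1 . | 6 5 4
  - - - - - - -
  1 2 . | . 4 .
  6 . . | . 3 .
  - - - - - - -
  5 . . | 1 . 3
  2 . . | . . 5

Step 1. [r4c2∈{4,5}] in col 2, 5 fits only at r4c2 ⇒ r4c2=5.
Step 2. [r5c2∈{4}] r5c2 is down to just 4, so r5c2=4.
Step 3. [r5c3∈{6}] r5c3 has the single candidate 6, so r5c3=6.
Step 4. [r3c3∈{3}] only 3 remains possible at r3c3. So r3c3=3.
Step 5. [r6c5∈{6}] r6c5 has the single candidate 6 ⇒ r6c5=6.
Step 6. [r4c3∈{4}] only 4 remains possible at r4c3. So r4c3=4.
Step 7. [r5c5∈{2}] r5c5 is down to just 2 ⇒ r5c5=2.
Step 8. [r1c3∈{5}] nothing but 5 survives at r1c3, so r1c3=5.
Step 9. [r3c6∈{6}] r3c6 is down to just 6, so r3c6=6.
Step 10. [r3c4∈{5}] only 5 remains possible at r3c4. So r3c4=5.
Step 11. [r6c2∈{3}] only 3 remains possible at r6c2 ⇒ r6c2=3.
Step 12. [r6c4∈{4}] r6c4's peers cover all but 4 ⇒ r6c4=4.
Step 13. [r2c3∈{2}] only 2 remains possible at r2c3. So r2c3=2.
Step 14. [r1c4∈{3}] r1c4 is down to just 3 ⇒ r1c4=3.
Step 15. [r4c4∈{2}] r4c4 has the single candidate 2. So r4c4=2.
Step 16. [r4c6∈{1}] r4c6 is down to just 1, so r4c6=1.
Step 17. [r6c3∈{1}] r6c3's peers cover all but 1. So r6c3=1.

Answer: 4 6 5 3 1 2 / 3 1 2 6 5 4 / 1 2 3 5 4 6 / 6 5 4 2 3 1 / 5 4 6 1 2 3 / 2 3 1 4 6 5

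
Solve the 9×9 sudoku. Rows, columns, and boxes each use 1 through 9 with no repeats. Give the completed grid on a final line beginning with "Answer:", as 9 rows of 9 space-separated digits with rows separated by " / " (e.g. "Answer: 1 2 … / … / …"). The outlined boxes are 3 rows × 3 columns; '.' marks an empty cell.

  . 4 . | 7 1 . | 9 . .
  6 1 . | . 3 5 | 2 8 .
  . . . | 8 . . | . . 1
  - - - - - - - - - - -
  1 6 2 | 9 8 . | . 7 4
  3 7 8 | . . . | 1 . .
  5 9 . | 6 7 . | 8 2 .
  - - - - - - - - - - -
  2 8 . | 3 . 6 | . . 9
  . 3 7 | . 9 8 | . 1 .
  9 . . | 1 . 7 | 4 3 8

Step 1. [r7c8∈{5}] r7c8's peers cover all but 5, so r7c8=5.
Step 2. [r7c5∈{4}] nothing but 4 survives at r7c5 ⇒ r7c5=4.
Step 3. [r9c5∈{2,5}] row 9 places 2 nowhere but r9c5. So r9c5=2.
Step 4. [r1c8∈{6}] r1c8's peers cover all but 6, so r1c8=6.
Step 5. [r5c4∈{2,4,5}] 2 has one home in col 4: r5c4, so r5c4=2.
Step 6. [r3c6∈{2,4,9}] col 6 places 9 nowhere but r3c6. So r3c6=9.
Step 7. [r4c7∈{3,5}] across row 4, 5 lands solely at r4c7, so r4c7=5.
Step 8. [r3c7∈{3,7}] in col 7, 3 fits only at r3c7. So r3c7=3.
Step 9. [r3c3∈{5}] only 5 remains possible at r3c3, so r3c3=5.
Step 10. [r6c6∈{1,3,4}] 1 has one home in row 6: r6c6. So r6c6=1.
Step 11. [r8c9∈{2,6}] row 8 places 2 nowhere but r8c9. So r8c9=2.
Step 12. [r8c1∈{4}] nothing but 4 survives at r8c1. So r8c1=4.
Step 13. [r1c3∈{3}] nothing but 3 survives at r1c3, so r1c3=3.
Step 14. [r3c2∈{2}] nothing but 2 survives at r3c2. So r3c2=2.
Step 15. [r3c5∈{6}] only 6 remains possible at r3c5. So r3c5=6.
Step 16. [r6c9∈{3}] r6c9 has the single candidate 3, so r6c9=3.
Step 17. [r2c3∈{9}] nothing but 9 survives at r2c3. So r2c3=9.
Step 18. [r2c9∈{7}] r2c9's peers cover all but 7, so r2c9=7.
Step 19. [r5c8∈{9}] r5c8's peers cover all but 9. So r5c8=9.
Step 20. [r5c5∈{5}] nothing but 5 survives at r5c5. So r5c5=5.
Step 21. [r5c9∈{6}] only 6 remains possible at r5c9. So r5c9=6.
Step 22. [r4c6∈{3}] only 3 remains possible at r4c6. So r4c6=3.
Step 23. [r6c3∈{4}] nothing but 4 survives at r6c3, so r6c3=4.
Step 24. [r9c3∈{6}] r9c3 has the single candidate 6, so r9c3=6.
Step 25. [r3c1∈{7}] only 7 remains possible at r3c1 ⇒ r3c1=7.
Step 26. [r9c2∈{5}] r9c2 is down to just 5 ⇒ r9c2=5.
Step 27. [r1c9∈{5}] r1c9's peers cover all but 5, so r1c9=5.
Step 28. [r3c8∈{4}] r3c8's peers cover all but 4 ⇒ r3c8=4.
Step 29. [r7c3∈{1}] only 1 remains possible at r7c3. So r7c3=1.
Step 30. [r7c7∈{7}] r7c7 is down to just 7 ⇒ r7c7=7.
Step 31. [r1c6∈{2}] r1c6's peers cover all but 2, so r1c6=2.
Step 32. [r2c4∈{4}] nothing but 4 survives at r2c4, so r2c4=4.
Step 33. [r8c7∈{6}] r8c7 is down to just 6 ⇒ r8c7=6.
Step 34. [r1c1∈{8}] nothing but 8 survives at r1c1 ⇒ r1c1=8.
Step 35. [r8c4∈{5}] only 5 remains possible at r8c4. So r8c4=5.
Step 36. [r5c6∈{4}] r5c6 has the single candidate 4 ⇒ r5c6=4.

Answer: 8 4 3 7 1 2 9 6 5 / 6 1 9 4 3 5 2 8 7 / 7 2 5 8 6 9 3 4 1 / 1 6 2 9 8 3 5 7 4 / 3 7 8 2 5 4 1 9 6 / 5 9 4 6 7 1 8 2 3 / 2 8 1 3 4 6 7 5 9 / 4 3 7 5 9 8 6 1 2 / 9 5 6 1 2 7 4 3 8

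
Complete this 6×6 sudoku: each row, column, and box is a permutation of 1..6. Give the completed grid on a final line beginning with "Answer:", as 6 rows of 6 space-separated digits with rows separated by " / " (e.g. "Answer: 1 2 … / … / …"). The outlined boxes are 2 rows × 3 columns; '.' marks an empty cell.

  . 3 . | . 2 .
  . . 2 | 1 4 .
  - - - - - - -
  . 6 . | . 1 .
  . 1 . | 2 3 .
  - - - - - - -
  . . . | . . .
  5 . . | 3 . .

Step 1. [r4c1∈{4}] only 4 remains possible at r4c1. So r4c1=4.
Step 2. [r6c5∈{6}] r6c5's peers cover all but 6, so r6c5=6.
Step 3. [r1c3∈{1,4,5,6}] row 1 places 4 nowhere but r1c3 ⇒ r1c3=4.
Step 4. [r1c4∈{5,6}] in col 4, 6 fits only at r1c4, so r1c4=6.
Step 5. [r1c6∈{5}] only 5 remains possible at r1c6. So r1c6=5.
Step 6. [r6c3∈{1}] nothing but 1 survives at r6c3 ⇒ r6c3=1.
Step 7. [r3c6∈{4}] r3c6 has the single candidate 4, so r3c6=4.
Step 8. [r6c2∈{2,4}] r6c2 is the only open cell in row 6 admitting 4 ⇒ r6c2=4.
Step 9. [r3c1∈{2,3}] r3c1 is the only open cell in row 3 admitting 2 ⇒ r3c1=2.
Step 10. [r5c3∈{3,6}] in col 3, 6 fits only at r5c3. So r5c3=6.
Step 11. [r3c4∈{5}] r3c4 is down to just 5 ⇒ r3c4=5.
Step 12. [r6c6∈{2}] r6c6 is down to just 2. So r6c6=2.
Step 13. [r1c1∈{1}] r1c1's peers cover all but 1 ⇒ r1c1=1.
Step 14. [r2c6∈{3}] nothing but 3 survives at r2c6 ⇒ r2c6=3.
Step 15. [r4c3∈{5}] r4c3's peers cover all but 5 ⇒ r4c3=5.
Step 16. [r2c2∈{5}] only 5 remains possible at r2c2. So r2c2=5.
Step 17. [r5c1∈{3}] r5c1's peers cover all but 3, so r5c1=3.
Step 18. [r3c3∈{3}] r3c3 has the single candidate 3, so r3c3=3.
Step 19. [r5c2∈{2}] r5c2 is down to just 2 ⇒ r5c2=2.
Step 20. [r5c4∈{4}] r5c4 has the single candidate 4, so r5c4=4.
Step 21. [r5c5∈{5}] r5c5 has the single candidate 5. So r5c5=5.
Step 22. [r5c6∈{1}] r5c6's peers cover all but 1 ⇒ r5c6=1.
Step 23. [r4c6∈{6}] nothing but 6 survives at r4c6 ⇒ r4c6=6.
Step 24. [r2c1∈{6}] nothing but 6 survives at r2c1, so r2c1=6.

Answer: 1 3 4 6 2 5 / 6 5 2 1 4 3 / 2 6 3 5 1 4 / 4 1 5 2 3 6 / 3 2 6 4 5 1 / 5 4 1 3 6 2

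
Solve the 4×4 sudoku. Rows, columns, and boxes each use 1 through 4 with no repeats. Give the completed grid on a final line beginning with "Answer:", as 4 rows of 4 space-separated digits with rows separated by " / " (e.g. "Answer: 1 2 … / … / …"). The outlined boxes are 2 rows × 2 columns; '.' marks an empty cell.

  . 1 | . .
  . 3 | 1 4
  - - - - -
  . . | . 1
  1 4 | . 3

Step 1. [r3c2∈{2}] only 2 remains possible at r3c2. So r3c2=2.
Step 2. [r1c4∈{2}] nothing but 2 survives at r1c4, so r1c4=2.
Step 3. [r4c3∈{2}] r4c3 is down to just 2. So r4c3=2.
Step 4. [r2c1∈{2}] r2c1's peers cover all but 2, so r2c1=2.
Step 5. [r3c1∈{3}] r3c1's peers cover all but 3 ⇒ r3c1=3.
Step 6. [r3c3∈{4}] only 4 remains possible at r3c3 ⇒ r3c3=4.
Step 7. [r1c3∈{3}] nothing but 3 survives at r1c3 ⇒ r1c3=3.
Step 8. [r1c1∈{4}] only 4 remains possible at r1c1. So r1c1=4.

Answer: 4 1 3 2 / 2 3 1 4 / 3 2 4 1 / 1 4 2 3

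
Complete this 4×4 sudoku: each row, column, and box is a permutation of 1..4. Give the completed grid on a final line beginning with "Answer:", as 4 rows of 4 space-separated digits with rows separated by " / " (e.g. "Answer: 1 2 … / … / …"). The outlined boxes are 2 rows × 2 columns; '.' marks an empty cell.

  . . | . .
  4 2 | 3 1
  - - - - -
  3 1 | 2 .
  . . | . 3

Step 1. [r3c4∈{4}] r3c4's peers cover all but 4, so r3c4=4.
Step 2. [r1c2∈{3}] nothing but 3 survives at r1c2, so r1c2=3.
Step 3. [r4c1∈{2}] nothing but 2 survives at r4c1. So r4c1=2.
Step 4. [r1c1∈{1}] nothing but 1 survives at r1c1, so r1c1=1.
Step 5. [r1c3∈{4}] r1c3 is down to just 4. So r1c3=4.
Step 6. [r4c2∈{4}] only 4 remains possible at r4c2. So r4c2=4.
Step 7. [r4c3∈{1}] r4c3 has the single candidate 1. So r4c3=1.
Step 8. [r1c4∈{2}] r1c4 is down to just 2, so r1c4=2.

Answer: 1 3 4 2 / 4 2 3 1 / 3 1 2 4 / 2 4 1 3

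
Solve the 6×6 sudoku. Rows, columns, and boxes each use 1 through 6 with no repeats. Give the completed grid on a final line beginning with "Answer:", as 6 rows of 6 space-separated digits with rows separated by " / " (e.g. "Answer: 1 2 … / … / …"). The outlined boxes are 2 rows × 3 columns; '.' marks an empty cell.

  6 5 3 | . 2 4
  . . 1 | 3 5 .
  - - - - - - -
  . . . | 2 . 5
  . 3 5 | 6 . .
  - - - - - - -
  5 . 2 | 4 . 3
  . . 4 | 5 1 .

Step 1. [r6c2∈{6}] r6c2's peers cover all but 6. So r6c2=6.
Step 2. [r4c1∈{1,2,4}] row 4 places 2 nowhere but r4c1, so r4c1=2.
Step 3. [r2c1∈{4}] r2c1's peers cover all but 4, so r2c1=4.
Step 4. [r3c2∈{1,4}] across col 2, 4 lands solely at r3c2. So r3c2=4.
Step 5. [r6c1∈{3}] r6c1's peers cover all but 3, so r6c1=3.
Step 6. [r2c6∈{6}] nothing but 6 survives at r2c6. So r2c6=6.
Step 7. [r2c2∈{2}] only 2 remains possible at r2c2, so r2c2=2.
Step 8. [r4c6∈{1}] r4c6's peers cover all but 1 ⇒ r4c6=1.
Step 9. [r5c2∈{1}] r5c2 is down to just 1, so r5c2=1.
Step 10. [r3c5∈{3}] nothing but 3 survives at r3c5, so r3c5=3.
Step 11. [r1c4∈{1}] r1c4's peers cover all but 1. So r1c4=1.
Step 12. [r4c5∈{4}] only 4 remains possible at r4c5 ⇒ r4c5=4.
Step 13. [r5c5∈{6}] nothing but 6 survives at r5c5 ⇒ r5c5=6.
Step 14. [r3c3∈{6}] r3c3's peers cover all but 6, so r3c3=6.
Step 15. [r6c6∈{2}] only 2 remains possible at r6c6 ⇒ r6c6=2.
Step 16. [r3c1∈{1}] only 1 remains possible at r3c1. So r3c1=1.

Answer: 6 5 3 1 2 4 / 4 2 1 3 5 6 / 1 4 6 2 3 5 / 2 3 5 6 4 1 / 5 1 2 4 6 3 / 3 6 4 5 1 2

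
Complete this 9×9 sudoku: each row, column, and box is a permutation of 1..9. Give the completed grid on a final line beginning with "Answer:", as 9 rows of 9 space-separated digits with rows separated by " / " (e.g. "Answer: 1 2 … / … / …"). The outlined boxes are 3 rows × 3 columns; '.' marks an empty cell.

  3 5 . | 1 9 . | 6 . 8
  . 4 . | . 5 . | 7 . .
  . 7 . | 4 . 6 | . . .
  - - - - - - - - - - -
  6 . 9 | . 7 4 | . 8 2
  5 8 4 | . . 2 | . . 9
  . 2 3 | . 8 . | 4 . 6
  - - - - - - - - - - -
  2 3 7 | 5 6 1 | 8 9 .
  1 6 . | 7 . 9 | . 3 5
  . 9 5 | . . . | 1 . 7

Step 1. [r4c4∈{3}] nothing but 3 survives at r4c4, so r4c4=3.
Step 2. [r6c8∈{1,5,7}] in row 6, 1 fits only at r6c8 ⇒ r6c8=1.
Step 3. [r2c8∈{2}] r2c8 has the single candidate 2, so r2c8=2.
Step 4. [r3c5∈{2,3}] box 2 places 2 nowhere but r3c5, so r3c5=2.
Step 5. [r2c4∈{8}] r2c4 is down to just 8, so r2c4=8.
Step 6. [r3c7∈{3,5,9}] 9 has one home in col 7: r3c7, so r3c7=9.
Step 7. [r9c1∈{4,8}] across col 1, 4 lands solely at r9c1. So r9c1=4.
Step 8. [r2c6∈{3}] r2c6's peers cover all but 3. So r2c6=3.
Step 9. [r2c9∈{1}] r2c9 has the single candidate 1. So r2c9=1.
Step 10. [r3c1∈{8}] r3c1 is down to just 8. So r3c1=8.
Step 11. [r9c5∈{3}] r9c5's peers cover all but 3 ⇒ r9c5=3.
Step 12. [r6c4∈{9}] r6c4 has the single candidate 9, so r6c4=9.
Step 13. [r5c8∈{7}] r5c8 has the single candidate 7 ⇒ r5c8=7.
Step 14. [r1c8∈{4}] r1c8's peers cover all but 4, so r1c8=4.
Step 15. [r8c3∈{8}] r8c3 is down to just 8. So r8c3=8.
Step 16. [r3c3∈{1}] r3c3's peers cover all but 1. So r3c3=1.
Step 17. [r2c3∈{6}] nothing but 6 survives at r2c3. So r2c3=6.
Step 18. [r6c6∈{5}] r6c6 is down to just 5 ⇒ r6c6=5.
Step 19. [r1c3∈{2}] r1c3's peers cover all but 2, so r1c3=2.
Step 20. [r4c7∈{5}] nothing but 5 survives at r4c7 ⇒ r4c7=5.
Step 21. [r3c8∈{5}] r3c8's peers cover all but 5 ⇒ r3c8=5.
Step 22. [r4c2∈{1}] r4c2's peers cover all but 1. So r4c2=1.
Step 23. [r5c5∈{1}] r5c5 has the single candidate 1. So r5c5=1.
Step 24. [r3c9∈{3}] r3c9 has the single candidate 3 ⇒ r3c9=3.
Step 25. [r5c7∈{3}] r5c7 has the single candidate 3. So r5c7=3.
Step 26. [r2c1∈{9}] r2c1 has the single candidate 9 ⇒ r2c1=9.
Step 27. [r9c8∈{6}] nothing but 6 survives at r9c8. So r9c8=6.
Step 28. [r8c7∈{2}] r8c7 is down to just 2, so r8c7=2.
Step 29. [r9c4∈{2}] r9c4 is down to just 2, so r9c4=2.
Step 30. [r9c6∈{8}] nothing but 8 survives at r9c6 ⇒ r9c6=8.
Step 31. [r1c6∈{7}] nothing but 7 survives at r1c6 ⇒ r1c6=7.
Step 32. [r8c5∈{4}] nothing but 4 survives at r8c5, so r8c5=4.
Step 33. [r6c1∈{7}] r6c1's peers cover all but 7. So r6c1=7.
Step 34. [r7c9∈{4}] only 4 remains possible at r7c9, so r7c9=4.
Step 35. [r5c4∈{6}] r5c4 has the single candidate 6 ⇒ r5c4=6.

Answer: 3 5 2 1 9 7 6 4 8 / 9 4 6 8 5 3 7 2 1 / 8 7 1 4 2 6 9 5 3 / 6 1 9 3 7 4 5 8 2 / 5 8 4 6 1 2 3 7 9 / 7 2 3 9 8 5 4 1 6 / 2 3 7 5 6 1 8 9 4 / 1 6 8 7 4 9 2 3 5 / 4 9 5 2 3 8 1 6 7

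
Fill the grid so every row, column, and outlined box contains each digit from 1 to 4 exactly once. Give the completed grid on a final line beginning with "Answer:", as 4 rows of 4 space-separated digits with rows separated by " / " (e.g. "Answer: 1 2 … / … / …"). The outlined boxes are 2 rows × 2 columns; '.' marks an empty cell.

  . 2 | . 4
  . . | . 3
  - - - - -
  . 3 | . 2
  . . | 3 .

Step 1. [r1c3∈{1}] nothing but 1 survives at r1c3, so r1c3=1.
Step 2. [r3c1∈{1,4}] r3c1 is the only open cell in row 3 admitting 1, so r3c1=1.
Step 3. [r2c1∈{4}] r2c1's peers cover all but 4. So r2c1=4.
Step 4. [r4c2∈{4}] r4c2 is down to just 4 ⇒ r4c2=4.
Step 5. [r4c4∈{1}] nothing but 1 survives at r4c4. So r4c4=1.
Step 6. [r3c3∈{4}] only 4 remains possible at r3c3. So r3c3=4.
Step 7. [r2c2∈{1}] r2c2 is down to just 1 ⇒ r2c2=1.
Step 8. [r1c1∈{3}] r1c1's peers cover all but 3 ⇒ r1c1=3.
Step 9. [r2c3∈{2}] r2c3's peers cover all but 2, so r2c3=2.
Step 10. [r4c1∈{2}] only 2 remains possible at r4c1 ⇒ r4c1=2.

Answer: 3 2 1 4 / 4 1 2 3 / 1 3 4 2 / 2 4 3 1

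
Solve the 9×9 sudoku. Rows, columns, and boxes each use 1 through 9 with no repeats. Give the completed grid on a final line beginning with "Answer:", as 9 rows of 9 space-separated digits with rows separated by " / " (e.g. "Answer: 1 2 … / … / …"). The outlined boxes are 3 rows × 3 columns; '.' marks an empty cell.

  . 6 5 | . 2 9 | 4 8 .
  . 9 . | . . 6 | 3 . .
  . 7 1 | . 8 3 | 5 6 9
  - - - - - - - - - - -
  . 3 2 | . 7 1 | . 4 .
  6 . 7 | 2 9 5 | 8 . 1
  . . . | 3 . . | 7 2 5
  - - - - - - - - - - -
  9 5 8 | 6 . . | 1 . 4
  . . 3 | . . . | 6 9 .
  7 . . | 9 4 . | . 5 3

Step 1. [r6c2∈{1,4,8}] in col 2, 8 fits only at r6c2 ⇒ r6c2=8.
Step 2. [r2c3∈{4}] nothing but 4 survives at r2c3 ⇒ r2c3=4.
Step 3. [r1c9∈{7}] r1c9's peers cover all but 7. So r1c9=7.
Step 4. [r8c9∈{2,8}] 8 has one home in col 9: r8c9 ⇒ r8c9=8.
Step 5. [r1c4∈{1}] r1c4 has the single candidate 1 ⇒ r1c4=1.
Step 6. [r7c6∈{2,7}] row 7 places 2 nowhere but r7c6. So r7c6=2.
Step 7. [r8c5∈{1,5}] in col 5, 1 fits only at r8c5. So r8c5=1.
Step 8. [r2c4∈{5,7}] in row 2, 7 fits only at r2c4. So r2c4=7.
Step 9. [r5c2∈{4}] nothing but 4 survives at r5c2. So r5c2=4.
Step 10. [r3c1∈{2}] nothing but 2 survives at r3c1 ⇒ r3c1=2.
Step 11. [r8c2∈{2}] r8c2's peers cover all but 2, so r8c2=2.
Step 12. [r1c1∈{3}] r1c1 is down to just 3, so r1c1=3.
Step 13. [r3c4∈{4}] nothing but 4 survives at r3c4 ⇒ r3c4=4.
Step 14. [r6c3∈{9}] nothing but 9 survives at r6c3 ⇒ r6c3=9.
Step 15. [r4c9∈{6}] r4c9 has the single candidate 6 ⇒ r4c9=6.
Step 16. [r2c5∈{5}] r2c5 has the single candidate 5 ⇒ r2c5=5.
Step 17. [r6c1∈{1}] r6c1 is down to just 1, so r6c1=1.
Step 18. [r5c8∈{3}] r5c8 is down to just 3. So r5c8=3.
Step 19. [r8c4∈{5}] r8c4's peers cover all but 5. So r8c4=5.
Step 20. [r2c8∈{1}] r2c8 is down to just 1, so r2c8=1.
Step 21. [r9c3∈{6}] nothing but 6 survives at r9c3. So r9c3=6.
Step 22. [r4c7∈{9}] nothing but 9 survives at r4c7. So r4c7=9.
Step 23. [r2c9∈{2}] only 2 remains possible at r2c9, so r2c9=2.
Step 24. [r4c4∈{8}] nothing but 8 survives at r4c4, so r4c4=8.
Step 25. [r7c8∈{7}] nothing but 7 survives at r7c8. So r7c8=7.
Step 26. [r2c1∈{8}] only 8 remains possible at r2c1, so r2c1=8.
Step 27. [r4c1∈{5}] nothing but 5 survives at r4c1, so r4c1=5.
Step 28. [r8c6∈{7}] r8c6 is down to just 7 ⇒ r8c6=7.
Step 29. [r6c6∈{4}] r6c6 has the single candidate 4 ⇒ r6c6=4.
Step 30. [r9c7∈{2}] r9c7's peers cover all but 2. So r9c7=2.
Step 31. [r8c1∈{4}] r8c1 has the single candidate 4, so r8c1=4.
Step 32. [r7c5∈{3}] r7c5's peers cover all but 3 ⇒ r7c5=3.
Step 33. [r9c6∈{8}] r9c6 is down to just 8, so r9c6=8.
Step 34. [r9c2∈{1}] nothing but 1 survives at r9c2. So r9c2=1.
Step 35. [r6c5∈{6}] r6c5 is down to just 6 ⇒ r6c5=6.

Answer: 3 6 5 1 2 9 4 8 7 / 8 9 4 7 5 6 3 1 2 / 2 7 1 4 8 3 5 6 9 / 5 3 2 8 7 1 9 4 6 / 6 4 7 2 9 5 8 3 1 / 1 8 9 3 6 4 7 2 5 / 9 5 8 6 3 2 1 7 4 / 4 2 3 5 1 7 6 9 8 / 7 1 6 9 4 8 2 5 3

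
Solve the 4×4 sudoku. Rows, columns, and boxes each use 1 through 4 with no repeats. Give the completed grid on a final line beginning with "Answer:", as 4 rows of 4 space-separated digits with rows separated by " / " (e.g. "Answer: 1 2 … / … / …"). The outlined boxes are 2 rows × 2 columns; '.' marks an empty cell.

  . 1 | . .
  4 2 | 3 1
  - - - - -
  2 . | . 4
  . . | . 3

Step 1. [r4c3∈{1,2}] across row 4, 2 lands solely at r4c3. So r4c3=2.
Step 2. [r3c3∈{1}] nothing but 1 survives at r3c3 ⇒ r3c3=1.
Step 3. [r1c3∈{4}] r1c3 is down to just 4 ⇒ r1c3=4.
Step 4. [r1c4∈{2}] only 2 remains possible at r1c4, so r1c4=2.
Step 5. [r4c2∈{4}] r4c2 is down to just 4, so r4c2=4.
Step 6. [r4c1∈{1}] r4c1 has the single candidate 1, so r4c1=1.
Step 7. [r1c1∈{3}] r1c1 has the single candidate 3 ⇒ r1c1=3.
Step 8. [r3c2∈{3}] only 3 remains possible at r3c2. So r3c2=3.

Answer: 3 1 4 2 / 4 2 3 1 / 2 3 1 4 / 1 4 2 3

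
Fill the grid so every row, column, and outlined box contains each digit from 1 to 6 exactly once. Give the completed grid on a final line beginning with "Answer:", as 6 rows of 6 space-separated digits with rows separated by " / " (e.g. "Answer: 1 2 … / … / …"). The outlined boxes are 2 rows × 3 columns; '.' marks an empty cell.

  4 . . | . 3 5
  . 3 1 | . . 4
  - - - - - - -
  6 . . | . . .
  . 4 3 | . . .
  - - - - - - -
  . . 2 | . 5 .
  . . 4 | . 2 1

Step 1. [r1c4∈{1,2,6}] row 1 places 1 nowhere but r1c4 ⇒ r1c4=1.
Step 2. [r2c4∈{2,6}] in box 2, 2 fits only at r2c4, so r2c4=2.
Step 3. [r4c1∈{1,2,5}] in col 1, 2 fits only at r4c1, so r4c1=2.
Step 4. [r4c6∈{6}] r4c6's peers cover all but 6, so r4c6=6.
Step 5. [r5c6∈{3}] nothing but 3 survives at r5c6 ⇒ r5c6=3.
Step 6. [r3c2∈{1,5}] across box 3, 1 lands solely at r3c2 ⇒ r3c2=1.
Step 7. [r5c2∈{6}] r5c2 has the single candidate 6 ⇒ r5c2=6.
Step 8. [r3c4∈{3,4,5}] r3c4 is the only open cell in row 3 admitting 3 ⇒ r3c4=3.
Step 9. [r6c2∈{5}] r6c2's peers cover all but 5, so r6c2=5.
Step 10. [r5c4∈{4}] nothing but 4 survives at r5c4 ⇒ r5c4=4.
Step 11. [r3c3∈{5}] r3c3 has the single candidate 5, so r3c3=5.
Step 12. [r3c6∈{2}] only 2 remains possible at r3c6 ⇒ r3c6=2.
Step 13. [r6c1∈{3}] r6c1 is down to just 3 ⇒ r6c1=3.
Step 14. [r2c5∈{6}] r2c5 is down to just 6. So r2c5=6.
Step 15. [r3c5∈{4}] r3c5 is down to just 4. So r3c5=4.
Step 16. [r2c1∈{5}] r2c1 is down to just 5. So r2c1=5.
Step 17. [r1c3∈{6}] r1c3's peers cover all but 6, so r1c3=6.
Step 18. [r4c5∈{1}] r4c5's peers cover all but 1 ⇒ r4c5=1.
Step 19. [r1c2∈{2}] r1c2 has the single candidate 2 ⇒ r1c2=2.
Step 20. [r4c4∈{5}] r4c4 is down to just 5, so r4c4=5.
Step 21. [r6c4∈{6}] r6c4 is down to just 6 ⇒ r6c4=6.
Step 22. [r5c1∈{1}] r5c1 is down to just 1, so r5c1=1.

Answer: 4 2 6 1 3 5 / 5 3 1 2 6 4 / 6 1 5 3 4 2 / 2 4 3 5 1 6 / 1 6 2 4 5 3 / 3 5 4 6 2 1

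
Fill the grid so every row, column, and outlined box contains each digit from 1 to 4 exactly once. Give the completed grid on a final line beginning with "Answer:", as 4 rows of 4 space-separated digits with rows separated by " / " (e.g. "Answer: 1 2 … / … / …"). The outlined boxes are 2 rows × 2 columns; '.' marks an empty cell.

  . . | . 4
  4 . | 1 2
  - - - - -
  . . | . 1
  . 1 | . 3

Step 1. [r4c1∈{2}] r4c1's peers cover all but 2, so r4c1=2.
Step 2. [r2c2∈{3}] r2c2 is down to just 3, so r2c2=3.
Step 3. [r4c3∈{4}] r4c3 has the single candidate 4. So r4c3=4.
Step 4. [r3c2∈{4}] r3c2 has the single candidate 4, so r3c2=4.
Step 5. [r3c3∈{2}] r3c3 has the single candidate 2. So r3c3=2.
Step 6. [r1c1∈{1}] r1c1 has the single candidate 1, so r1c1=1.
Step 7. [r1c2∈{2}] r1c2 is down to just 2, so r1c2=2.
Step 8. [r3c1∈{3}] r3c1's peers cover all but 3 ⇒ r3c1=3.
Step 9. [r1c3∈{3}] only 3 remains possible at r1c3 ⇒ r1c3=3.

Answer: 1 2 3 4 / 4 3 1 2 / 3 4 2 1 / 2 1 4 3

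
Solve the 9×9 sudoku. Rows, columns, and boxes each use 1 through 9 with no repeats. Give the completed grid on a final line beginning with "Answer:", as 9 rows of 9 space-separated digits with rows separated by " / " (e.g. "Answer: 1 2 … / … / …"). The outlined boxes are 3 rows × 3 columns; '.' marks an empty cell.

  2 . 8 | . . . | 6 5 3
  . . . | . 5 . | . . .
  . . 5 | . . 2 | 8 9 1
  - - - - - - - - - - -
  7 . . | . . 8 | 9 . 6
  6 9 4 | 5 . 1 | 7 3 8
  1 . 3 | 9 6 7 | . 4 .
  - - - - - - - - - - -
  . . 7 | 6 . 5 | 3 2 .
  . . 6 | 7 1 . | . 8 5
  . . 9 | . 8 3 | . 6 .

Step 1. [r8c7∈{4}] nothing but 4 survives at r8c7. So r8c7=4.
Step 2. [r2c9∈{2,4,7}] in col 9, 4 fits only at r2c9 ⇒ r2c9=4.
Step 3. [r1c6∈{4,9}] col 6 places 4 nowhere but r1c6. So r1c6=4.
Step 4. [r7c2∈{1,4,8}] in row 7, 1 fits only at r7c2. So r7c2=1.
Step 5. [r3c4∈{3}] only 3 remains possible at r3c4. So r3c4=3.
Step 6. [r4c3∈{2}] r4c3 is down to just 2 ⇒ r4c3=2.
Step 7. [r1c5∈{7,9}] across row 1, 9 lands solely at r1c5 ⇒ r1c5=9.
Step 8. [r3c2∈{4,6,7}] 6 has one home in row 3: r3c2 ⇒ r3c2=6.
Step 9. [r9c2∈{2,4,5}] r9c2 is the only open cell in col 2 admitting 4 ⇒ r9c2=4.
Step 10. [r6c7∈{2,5}] across col 7, 5 lands solely at r6c7, so r6c7=5.
Step 11. [r8c1∈{3}] r8c1's peers cover all but 3. So r8c1=3.
Step 12. [r2c2∈{3,7}] row 2 places 3 nowhere but r2c2, so r2c2=3.
Step 13. [r7c5∈{4}] r7c5 is down to just 4. So r7c5=4.
Step 14. [r1c4∈{1}] r1c4's peers cover all but 1. So r1c4=1.
Step 15. [r8c2∈{2}] r8c2 is down to just 2. So r8c2=2.
Step 16. [r5c5∈{2}] r5c5 has the single candidate 2 ⇒ r5c5=2.
Step 17. [r6c9∈{2}] only 2 remains possible at r6c9 ⇒ r6c9=2.
Step 18. [r2c7∈{2}] only 2 remains possible at r2c7 ⇒ r2c7=2.
Step 19. [r9c9∈{7}] r9c9 has the single candidate 7, so r9c9=7.
Step 20. [r3c1∈{4}] only 4 remains possible at r3c1, so r3c1=4.
Step 21. [r4c4∈{4}] r4c4 has the single candidate 4 ⇒ r4c4=4.
Step 22. [r4c2∈{5}] r4c2 has the single candidate 5. So r4c2=5.
Step 23. [r2c1∈{9}] only 9 remains possible at r2c1, so r2c1=9.
Step 24. [r1c2∈{7}] nothing but 7 survives at r1c2. So r1c2=7.
Step 25. [r2c3∈{1}] only 1 remains possible at r2c3. So r2c3=1.
Step 26. [r7c9∈{9}] only 9 remains possible at r7c9 ⇒ r7c9=9.
Step 27. [r2c8∈{7}] r2c8's peers cover all but 7, so r2c8=7.
Step 28. [r2c6∈{6}] r2c6 is down to just 6, so r2c6=6.
Step 29. [r7c1∈{8}] r7c1 is down to just 8, so r7c1=8.
Step 30. [r9c7∈{1}] r9c7's peers cover all but 1, so r9c7=1.
Step 31. [r9c4∈{2}] r9c4 is down to just 2. So r9c4=2.
Step 32. [r4c5∈{3}] r4c5 has the single candidate 3, so r4c5=3.
Step 33. [r9c1∈{5}] r9c1 is down to just 5 ⇒ r9c1=5.
Step 34. [r4c8∈{1}] r4c8's peers cover all but 1. So r4c8=1.
Step 35. [r6c2∈{8}] only 8 remains possible at r6c2. So r6c2=8.
Step 36. [r8c6∈{9}] only 9 remains possible at r8c6, so r8c6=9.
Step 37. [r3c5∈{7}] r3c5's peers cover all but 7, so r3c5=7.
Step 38. [r2c4∈{8}] r2c4's peers cover all but 8. So r2c4=8.

Answer: 2 7 8 1 9 4 6 5 3 / 9 3 1 8 5 6 2 7 4 / 4 6 5 3 7 2 8 9 1 / 7 5 2 4 3 8 9 1 6 / 6 9 4 5 2 1 7 3 8 / 1 8 3 9 6 7 5 4 2 / 8 1 7 6 4 5 3 2 9 / 3 2 6 7 1 9 4 8 5 / 5 4 9 2 8 3 1 6 7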